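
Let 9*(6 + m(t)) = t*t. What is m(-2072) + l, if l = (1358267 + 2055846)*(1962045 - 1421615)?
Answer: 16605806090440/9 ≈ 1.8451e+12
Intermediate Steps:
m(t) = -6 + t**2/9 (m(t) = -6 + (t*t)/9 = -6 + t**2/9)
l = 1845089088590 (l = 3414113*540430 = 1845089088590)
m(-2072) + l = (-6 + (1/9)*(-2072)**2) + 1845089088590 = (-6 + (1/9)*4293184) + 1845089088590 = (-6 + 4293184/9) + 1845089088590 = 4293130/9 + 1845089088590 = 16605806090440/9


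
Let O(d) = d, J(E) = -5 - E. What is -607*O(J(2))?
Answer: 4249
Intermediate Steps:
-607*O(J(2)) = -607*(-5 - 1*2) = -607*(-5 - 2) = -607*(-7) = 4249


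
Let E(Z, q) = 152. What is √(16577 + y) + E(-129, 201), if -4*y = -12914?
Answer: 152 + √79222/2 ≈ 292.73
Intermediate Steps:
y = 6457/2 (y = -¼*(-12914) = 6457/2 ≈ 3228.5)
√(16577 + y) + E(-129, 201) = √(16577 + 6457/2) + 152 = √(39611/2) + 152 = √79222/2 + 152 = 152 + √79222/2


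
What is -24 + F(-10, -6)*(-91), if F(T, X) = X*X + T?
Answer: -2390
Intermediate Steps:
F(T, X) = T + X**2 (F(T, X) = X**2 + T = T + X**2)
-24 + F(-10, -6)*(-91) = -24 + (-10 + (-6)**2)*(-91) = -24 + (-10 + 36)*(-91) = -24 + 26*(-91) = -24 - 2366 = -2390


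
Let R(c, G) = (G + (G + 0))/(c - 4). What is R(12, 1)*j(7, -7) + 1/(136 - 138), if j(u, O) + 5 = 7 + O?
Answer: -7/4 ≈ -1.7500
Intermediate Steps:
j(u, O) = 2 + O (j(u, O) = -5 + (7 + O) = 2 + O)
R(c, G) = 2*G/(-4 + c) (R(c, G) = (G + G)/(-4 + c) = (2*G)/(-4 + c) = 2*G/(-4 + c))
R(12, 1)*j(7, -7) + 1/(136 - 138) = (2*1/(-4 + 12))*(2 - 7) + 1/(136 - 138) = (2*1/8)*(-5) + 1/(-2) = (2*1*(⅛))*(-5) - ½ = (¼)*(-5) - ½ = -5/4 - ½ = -7/4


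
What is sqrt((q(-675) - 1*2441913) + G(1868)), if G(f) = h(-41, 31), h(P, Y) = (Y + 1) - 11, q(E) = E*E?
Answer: I*sqrt(1986267) ≈ 1409.3*I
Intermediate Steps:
q(E) = E**2
h(P, Y) = -10 + Y (h(P, Y) = (1 + Y) - 11 = -10 + Y)
G(f) = 21 (G(f) = -10 + 31 = 21)
sqrt((q(-675) - 1*2441913) + G(1868)) = sqrt(((-675)**2 - 1*2441913) + 21) = sqrt((455625 - 2441913) + 21) = sqrt(-1986288 + 21) = sqrt(-1986267) = I*sqrt(1986267)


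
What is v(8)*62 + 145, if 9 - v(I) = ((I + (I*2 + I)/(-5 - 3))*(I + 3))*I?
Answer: -26577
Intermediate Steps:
v(I) = 9 - 5*I²*(3 + I)/8 (v(I) = 9 - (I + (I*2 + I)/(-5 - 3))*(I + 3)*I = 9 - (I + (2*I + I)/(-8))*(3 + I)*I = 9 - (I + (3*I)*(-⅛))*(3 + I)*I = 9 - (I - 3*I/8)*(3 + I)*I = 9 - (5*I/8)*(3 + I)*I = 9 - 5*I*(3 + I)/8*I = 9 - 5*I²*(3 + I)/8)
v(8)*62 + 145 = (9 - 15/8*8² - 5/8*8³)*62 + 145 = (9 - 15/8*64 - 5/8*512)*62 + 145 = (9 - 120 - 320)*62 + 145 = -431*62 + 145 = -26722 + 145 = -26577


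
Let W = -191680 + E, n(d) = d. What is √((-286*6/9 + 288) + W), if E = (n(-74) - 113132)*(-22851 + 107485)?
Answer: 4*I*√5389463355/3 ≈ 97884.0*I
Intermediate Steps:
E = -9581076604 (E = (-74 - 113132)*(-22851 + 107485) = -113206*84634 = -9581076604)
W = -9581268284 (W = -191680 - 9581076604 = -9581268284)
√((-286*6/9 + 288) + W) = √((-286*6/9 + 288) - 9581268284) = √((-286*⅔ + 288) - 9581268284) = √((-572/3 + 288) - 9581268284) = √(292/3 - 9581268284) = √(-28743804560/3) = 4*I*√5389463355/3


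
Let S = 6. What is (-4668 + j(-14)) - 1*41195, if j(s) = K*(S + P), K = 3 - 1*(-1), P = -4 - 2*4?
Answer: -45887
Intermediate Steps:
P = -12 (P = -4 - 8 = -12)
K = 4 (K = 3 + 1 = 4)
j(s) = -24 (j(s) = 4*(6 - 12) = 4*(-6) = -24)
(-4668 + j(-14)) - 1*41195 = (-4668 - 24) - 1*41195 = -4692 - 41195 = -45887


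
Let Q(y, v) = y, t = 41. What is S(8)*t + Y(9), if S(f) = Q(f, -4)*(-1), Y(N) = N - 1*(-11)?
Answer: -308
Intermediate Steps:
Y(N) = 11 + N (Y(N) = N + 11 = 11 + N)
S(f) = -f (S(f) = f*(-1) = -f)
S(8)*t + Y(9) = -1*8*41 + (11 + 9) = -8*41 + 20 = -328 + 20 = -308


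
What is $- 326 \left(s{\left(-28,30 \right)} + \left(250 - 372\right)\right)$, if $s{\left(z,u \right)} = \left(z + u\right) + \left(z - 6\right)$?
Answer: $50204$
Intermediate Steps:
$s{\left(z,u \right)} = -6 + u + 2 z$ ($s{\left(z,u \right)} = \left(u + z\right) + \left(-6 + z\right) = -6 + u + 2 z$)
$- 326 \left(s{\left(-28,30 \right)} + \left(250 - 372\right)\right) = - 326 \left(\left(-6 + 30 + 2 \left(-28\right)\right) + \left(250 - 372\right)\right) = - 326 \left(\left(-6 + 30 - 56\right) - 122\right) = - 326 \left(-32 - 122\right) = \left(-326\right) \left(-154\right) = 50204$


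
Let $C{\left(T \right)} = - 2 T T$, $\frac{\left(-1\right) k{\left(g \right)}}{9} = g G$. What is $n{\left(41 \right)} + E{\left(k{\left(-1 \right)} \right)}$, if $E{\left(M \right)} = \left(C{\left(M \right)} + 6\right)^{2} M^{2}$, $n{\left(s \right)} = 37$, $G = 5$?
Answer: $33116720437$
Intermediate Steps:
$k{\left(g \right)} = - 45 g$ ($k{\left(g \right)} = - 9 g 5 = - 9 \cdot 5 g = - 45 g$)
$C{\left(T \right)} = - 2 T^{2}$
$E{\left(M \right)} = M^{2} \left(6 - 2 M^{2}\right)^{2}$ ($E{\left(M \right)} = \left(- 2 M^{2} + 6\right)^{2} M^{2} = \left(6 - 2 M^{2}\right)^{2} M^{2} = M^{2} \left(6 - 2 M^{2}\right)^{2}$)
$n{\left(41 \right)} + E{\left(k{\left(-1 \right)} \right)} = 37 + 4 \left(\left(-45\right) \left(-1\right)\right)^{2} \left(-3 + \left(\left(-45\right) \left(-1\right)\right)^{2}\right)^{2} = 37 + 4 \cdot 45^{2} \left(-3 + 45^{2}\right)^{2} = 37 + 4 \cdot 2025 \left(-3 + 2025\right)^{2} = 37 + 4 \cdot 2025 \cdot 2022^{2} = 37 + 4 \cdot 2025 \cdot 4088484 = 37 + 33116720400 = 33116720437$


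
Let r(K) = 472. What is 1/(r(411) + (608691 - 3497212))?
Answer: -1/2888049 ≈ -3.4625e-7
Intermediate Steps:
1/(r(411) + (608691 - 3497212)) = 1/(472 + (608691 - 3497212)) = 1/(472 - 2888521) = 1/(-2888049) = -1/2888049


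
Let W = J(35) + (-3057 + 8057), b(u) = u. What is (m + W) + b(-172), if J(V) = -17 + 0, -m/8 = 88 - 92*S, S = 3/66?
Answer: 45545/11 ≈ 4140.5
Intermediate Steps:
S = 1/22 (S = 3*(1/66) = 1/22 ≈ 0.045455)
m = -7376/11 (m = -8*(88 - 92*1/22) = -8*(88 - 46/11) = -8*922/11 = -7376/11 ≈ -670.54)
J(V) = -17
W = 4983 (W = -17 + (-3057 + 8057) = -17 + 5000 = 4983)
(m + W) + b(-172) = (-7376/11 + 4983) - 172 = 47437/11 - 172 = 45545/11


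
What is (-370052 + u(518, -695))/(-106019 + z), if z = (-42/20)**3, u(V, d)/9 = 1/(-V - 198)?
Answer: 66239310250/18979058719 ≈ 3.4901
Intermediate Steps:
u(V, d) = 9/(-198 - V) (u(V, d) = 9/(-V - 198) = 9/(-198 - V))
z = -9261/1000 (z = (-42*1/20)**3 = (-21/10)**3 = -9261/1000 ≈ -9.2610)
(-370052 + u(518, -695))/(-106019 + z) = (-370052 - 9/(198 + 518))/(-106019 - 9261/1000) = (-370052 - 9/716)/(-106028261/1000) = (-370052 - 9*1/716)*(-1000/106028261) = (-370052 - 9/716)*(-1000/106028261) = -264957241/716*(-1000/106028261) = 66239310250/18979058719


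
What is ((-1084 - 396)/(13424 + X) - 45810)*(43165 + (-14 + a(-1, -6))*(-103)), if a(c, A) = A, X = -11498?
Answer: -221681744250/107 ≈ -2.0718e+9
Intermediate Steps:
((-1084 - 396)/(13424 + X) - 45810)*(43165 + (-14 + a(-1, -6))*(-103)) = ((-1084 - 396)/(13424 - 11498) - 45810)*(43165 + (-14 - 6)*(-103)) = (-1480/1926 - 45810)*(43165 - 20*(-103)) = (-1480*1/1926 - 45810)*(43165 + 2060) = (-740/963 - 45810)*45225 = -44115770/963*45225 = -221681744250/107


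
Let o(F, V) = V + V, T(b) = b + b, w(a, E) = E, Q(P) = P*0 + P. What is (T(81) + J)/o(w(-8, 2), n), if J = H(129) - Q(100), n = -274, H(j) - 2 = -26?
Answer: -19/274 ≈ -0.069343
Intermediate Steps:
H(j) = -24 (H(j) = 2 - 26 = -24)
Q(P) = P (Q(P) = 0 + P = P)
T(b) = 2*b
J = -124 (J = -24 - 1*100 = -24 - 100 = -124)
o(F, V) = 2*V
(T(81) + J)/o(w(-8, 2), n) = (2*81 - 124)/((2*(-274))) = (162 - 124)/(-548) = 38*(-1/548) = -19/274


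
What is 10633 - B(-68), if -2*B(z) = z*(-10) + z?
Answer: 10939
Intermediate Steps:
B(z) = 9*z/2 (B(z) = -(z*(-10) + z)/2 = -(-10*z + z)/2 = -(-9)*z/2 = 9*z/2)
10633 - B(-68) = 10633 - 9*(-68)/2 = 10633 - 1*(-306) = 10633 + 306 = 10939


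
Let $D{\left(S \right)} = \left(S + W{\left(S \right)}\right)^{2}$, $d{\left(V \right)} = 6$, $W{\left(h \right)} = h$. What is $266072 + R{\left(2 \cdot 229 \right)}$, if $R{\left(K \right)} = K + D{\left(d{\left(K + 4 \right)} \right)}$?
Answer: $266674$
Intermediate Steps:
$D{\left(S \right)} = 4 S^{2}$ ($D{\left(S \right)} = \left(S + S\right)^{2} = \left(2 S\right)^{2} = 4 S^{2}$)
$R{\left(K \right)} = 144 + K$ ($R{\left(K \right)} = K + 4 \cdot 6^{2} = K + 4 \cdot 36 = K + 144 = 144 + K$)
$266072 + R{\left(2 \cdot 229 \right)} = 266072 + \left(144 + 2 \cdot 229\right) = 266072 + \left(144 + 458\right) = 266072 + 602 = 266674$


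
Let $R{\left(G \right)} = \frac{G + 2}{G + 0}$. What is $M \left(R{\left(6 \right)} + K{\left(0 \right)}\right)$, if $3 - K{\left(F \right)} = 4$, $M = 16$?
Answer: $\frac{16}{3} \approx 5.3333$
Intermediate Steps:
$K{\left(F \right)} = -1$ ($K{\left(F \right)} = 3 - 4 = -1$)
$R{\left(G \right)} = \frac{2 + G}{G}$
$M \left(R{\left(6 \right)} + K{\left(0 \right)}\right) = 16 \left(\frac{2 + 6}{6} - 1\right) = 16 \left(\frac{1}{6} \cdot 8 - 1\right) = 16 \left(\frac{4}{3} - 1\right) = 16 \cdot \frac{1}{3} = \frac{16}{3}$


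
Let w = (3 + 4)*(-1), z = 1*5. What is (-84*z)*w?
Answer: 2940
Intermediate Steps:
z = 5
w = -7 (w = 7*(-1) = -7)
(-84*z)*w = -84*5*(-7) = -420*(-7) = 2940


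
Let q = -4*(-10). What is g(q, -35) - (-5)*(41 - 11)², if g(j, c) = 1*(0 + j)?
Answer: 4540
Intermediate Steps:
q = 40
g(j, c) = j (g(j, c) = 1*j = j)
g(q, -35) - (-5)*(41 - 11)² = 40 - (-5)*(41 - 11)² = 40 - (-5)*30² = 40 - (-5)*900 = 40 - 1*(-4500) = 40 + 4500 = 4540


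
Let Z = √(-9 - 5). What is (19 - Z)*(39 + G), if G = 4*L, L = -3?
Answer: 513 - 27*I*√14 ≈ 513.0 - 101.02*I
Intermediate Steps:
Z = I*√14 (Z = √(-14) = I*√14 ≈ 3.7417*I)
G = -12 (G = 4*(-3) = -12)
(19 - Z)*(39 + G) = (19 - I*√14)*(39 - 12) = (19 - I*√14)*27 = 513 - 27*I*√14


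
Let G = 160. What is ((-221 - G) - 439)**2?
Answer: 672400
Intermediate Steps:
((-221 - G) - 439)**2 = ((-221 - 1*160) - 439)**2 = ((-221 - 160) - 439)**2 = (-381 - 439)**2 = (-820)**2 = 672400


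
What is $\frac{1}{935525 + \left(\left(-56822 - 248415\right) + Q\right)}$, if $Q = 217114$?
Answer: $\frac{1}{847402} \approx 1.1801 \cdot 10^{-6}$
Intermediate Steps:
$\frac{1}{935525 + \left(\left(-56822 - 248415\right) + Q\right)} = \frac{1}{935525 + \left(\left(-56822 - 248415\right) + 217114\right)} = \frac{1}{935525 + \left(-305237 + 217114\right)} = \frac{1}{935525 - 88123} = \frac{1}{847402}$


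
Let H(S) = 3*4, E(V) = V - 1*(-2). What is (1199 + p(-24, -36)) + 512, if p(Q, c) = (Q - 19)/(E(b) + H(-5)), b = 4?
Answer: 30755/18 ≈ 1708.6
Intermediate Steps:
E(V) = 2 + V (E(V) = V + 2 = 2 + V)
H(S) = 12
p(Q, c) = -19/18 + Q/18 (p(Q, c) = (Q - 19)/((2 + 4) + 12) = (-19 + Q)/(6 + 12) = (-19 + Q)/18 = (-19 + Q)*(1/18) = -19/18 + Q/18)
(1199 + p(-24, -36)) + 512 = (1199 + (-19/18 + (1/18)*(-24))) + 512 = (1199 + (-19/18 - 4/3)) + 512 = (1199 - 43/18) + 512 = 21539/18 + 512 = 30755/18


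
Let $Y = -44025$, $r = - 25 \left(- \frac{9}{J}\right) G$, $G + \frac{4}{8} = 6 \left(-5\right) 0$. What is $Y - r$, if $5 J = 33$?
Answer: $- \frac{968175}{22} \approx -44008.0$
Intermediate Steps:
$J = \frac{33}{5}$ ($J = \frac{1}{5} \cdot 33 = \frac{33}{5} \approx 6.6$)
$G = - \frac{1}{2}$ ($G = - \frac{1}{2} + 6 \left(-5\right) 0 = - \frac{1}{2} - 0 = - \frac{1}{2} + 0 = - \frac{1}{2} \approx -0.5$)
$r = - \frac{375}{22}$ ($r = - 25 \left(- \frac{9}{\frac{33}{5}}\right) \left(- \frac{1}{2}\right) = - 25 \left(\left(-9\right) \frac{5}{33}\right) \left(- \frac{1}{2}\right) = \left(-25\right) \left(- \frac{15}{11}\right) \left(- \frac{1}{2}\right) = \frac{375}{11} \left(- \frac{1}{2}\right) = - \frac{375}{22} \approx -17.045$)
$Y - r = -44025 - - \frac{375}{22} = -44025 + \frac{375}{22} = - \frac{968175}{22}$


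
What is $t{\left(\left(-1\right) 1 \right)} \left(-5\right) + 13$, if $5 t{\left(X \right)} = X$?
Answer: $14$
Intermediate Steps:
$t{\left(X \right)} = \frac{X}{5}$
$t{\left(\left(-1\right) 1 \right)} \left(-5\right) + 13 = \frac{\left(-1\right) 1}{5} \left(-5\right) + 13 = \frac{1}{5} \left(-1\right) \left(-5\right) + 13 = \left(- \frac{1}{5}\right) \left(-5\right) + 13 = 1 + 13 = 14$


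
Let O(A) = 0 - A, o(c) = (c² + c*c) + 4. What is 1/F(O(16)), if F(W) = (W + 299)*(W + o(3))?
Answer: 1/1698 ≈ 0.00058893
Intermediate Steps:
o(c) = 4 + 2*c² (o(c) = (c² + c²) + 4 = 2*c² + 4 = 4 + 2*c²)
O(A) = -A
F(W) = (22 + W)*(299 + W) (F(W) = (W + 299)*(W + (4 + 2*3²)) = (299 + W)*(W + (4 + 2*9)) = (299 + W)*(W + (4 + 18)) = (299 + W)*(W + 22) = (299 + W)*(22 + W) = (22 + W)*(299 + W))
1/F(O(16)) = 1/(6578 + (-1*16)² + 321*(-1*16)) = 1/(6578 + (-16)² + 321*(-16)) = 1/(6578 + 256 - 5136) = 1/1698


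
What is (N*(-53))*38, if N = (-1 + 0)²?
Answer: -2014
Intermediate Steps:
N = 1 (N = (-1)² = 1)
(N*(-53))*38 = (1*(-53))*38 = -53*38 = -2014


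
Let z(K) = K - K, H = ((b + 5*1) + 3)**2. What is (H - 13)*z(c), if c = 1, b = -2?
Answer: 0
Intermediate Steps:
H = 36 (H = ((-2 + 5*1) + 3)**2 = ((-2 + 5) + 3)**2 = (3 + 3)**2 = 6**2 = 36)
z(K) = 0
(H - 13)*z(c) = (36 - 13)*0 = 23*0 = 0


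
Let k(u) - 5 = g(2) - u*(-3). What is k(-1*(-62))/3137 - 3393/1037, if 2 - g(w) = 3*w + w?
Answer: -10451996/3253069 ≈ -3.2130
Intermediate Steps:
g(w) = 2 - 4*w (g(w) = 2 - (3*w + w) = 2 - 4*w)
k(u) = -1 + 3*u (k(u) = 5 + ((2 - 4*2) - u*(-3)) = 5 + ((2 - 8) - (-3)*u) = 5 + (-6 + 3*u) = -1 + 3*u)
k(-1*(-62))/3137 - 3393/1037 = (-1 + 3*(-1*(-62)))/3137 - 3393/1037 = (-1 + 3*62)*(1/3137) - 3393*1/1037 = (-1 + 186)*(1/3137) - 3393/1037 = 185*(1/3137) - 3393/1037 = 185/3137 - 3393/1037 = -10451996/3253069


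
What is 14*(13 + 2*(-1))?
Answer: 154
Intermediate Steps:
14*(13 + 2*(-1)) = 14*(13 - 2) = 14*11 = 154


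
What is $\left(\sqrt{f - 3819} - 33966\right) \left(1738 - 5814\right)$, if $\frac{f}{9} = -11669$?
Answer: $138445416 - 8152 i \sqrt{27210} \approx 1.3845 \cdot 10^{8} - 1.3447 \cdot 10^{6} i$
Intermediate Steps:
$f = -105021$ ($f = 9 \left(-11669\right) = -105021$)
$\left(\sqrt{f - 3819} - 33966\right) \left(1738 - 5814\right) = \left(\sqrt{-105021 - 3819} - 33966\right) \left(1738 - 5814\right) = \left(\sqrt{-108840} - 33966\right) \left(-4076\right) = \left(2 i \sqrt{27210} - 33966\right) \left(-4076\right) = \left(-33966 + 2 i \sqrt{27210}\right) \left(-4076\right) = 138445416 - 8152 i \sqrt{27210}$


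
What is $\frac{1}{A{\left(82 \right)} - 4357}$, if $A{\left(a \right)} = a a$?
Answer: $\frac{1}{2367} \approx 0.00042248$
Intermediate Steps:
$A{\left(a \right)} = a^{2}$
$\frac{1}{A{\left(82 \right)} - 4357} = \frac{1}{82^{2} - 4357} = \frac{1}{6724 - 4357} = \frac{1}{2367}$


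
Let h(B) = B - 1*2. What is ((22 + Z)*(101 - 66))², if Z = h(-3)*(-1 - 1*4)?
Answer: 2706025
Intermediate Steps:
h(B) = -2 + B (h(B) = B - 2 = -2 + B)
Z = 25 (Z = (-2 - 3)*(-1 - 1*4) = -5*(-1 - 4) = -5*(-5) = 25)
((22 + Z)*(101 - 66))² = ((22 + 25)*(101 - 66))² = (47*35)² = 1645² = 2706025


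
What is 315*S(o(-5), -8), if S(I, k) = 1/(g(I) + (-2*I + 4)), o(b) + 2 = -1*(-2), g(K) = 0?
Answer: 315/4 ≈ 78.750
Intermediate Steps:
o(b) = 0 (o(b) = -2 - 1*(-2) = -2 + 2 = 0)
S(I, k) = 1/(4 - 2*I) (S(I, k) = 1/(0 + (-2*I + 4)) = 1/(0 + (4 - 2*I)) = 1/(4 - 2*I))
315*S(o(-5), -8) = 315*(1/(2*(2 - 1*0))) = 315*(1/(2*(2 + 0))) = 315*((1/2)/2) = 315*((1/2)*(1/2)) = 315*(1/4) = 315/4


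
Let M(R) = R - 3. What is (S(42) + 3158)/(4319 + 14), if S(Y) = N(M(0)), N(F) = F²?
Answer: 3167/4333 ≈ 0.73090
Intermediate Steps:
M(R) = -3 + R
S(Y) = 9 (S(Y) = (-3 + 0)² = (-3)² = 9)
(S(42) + 3158)/(4319 + 14) = (9 + 3158)/(4319 + 14) = 3167/4333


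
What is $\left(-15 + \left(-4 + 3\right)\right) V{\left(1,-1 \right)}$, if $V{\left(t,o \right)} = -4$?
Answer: $64$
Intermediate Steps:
$\left(-15 + \left(-4 + 3\right)\right) V{\left(1,-1 \right)} = \left(-15 + \left(-4 + 3\right)\right) \left(-4\right) = \left(-15 - 1\right) \left(-4\right) = \left(-16\right) \left(-4\right) = 64$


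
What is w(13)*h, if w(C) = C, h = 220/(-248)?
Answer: -715/62 ≈ -11.532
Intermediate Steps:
h = -55/62 (h = 220*(-1/248) = -55/62 ≈ -0.88710)
w(13)*h = 13*(-55/62) = -715/62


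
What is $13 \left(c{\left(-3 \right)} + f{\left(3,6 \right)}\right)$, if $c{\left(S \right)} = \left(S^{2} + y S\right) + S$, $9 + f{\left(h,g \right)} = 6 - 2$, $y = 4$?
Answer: $-143$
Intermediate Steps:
$f{\left(h,g \right)} = -5$ ($f{\left(h,g \right)} = -9 + \left(6 - 2\right) = -9 + 4 = -5$)
$c{\left(S \right)} = S^{2} + 5 S$ ($c{\left(S \right)} = \left(S^{2} + 4 S\right) + S = S^{2} + 5 S$)
$13 \left(c{\left(-3 \right)} + f{\left(3,6 \right)}\right) = 13 \left(- 3 \left(5 - 3\right) - 5\right) = 13 \left(\left(-3\right) 2 - 5\right) = 13 \left(-6 - 5\right) = 13 \left(-11\right) = -143$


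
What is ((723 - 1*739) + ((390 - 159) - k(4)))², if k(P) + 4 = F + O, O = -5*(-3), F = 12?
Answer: 36864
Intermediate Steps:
O = 15
k(P) = 23 (k(P) = -4 + (12 + 15) = -4 + 27 = 23)
((723 - 1*739) + ((390 - 159) - k(4)))² = ((723 - 1*739) + ((390 - 159) - 1*23))² = ((723 - 739) + (231 - 23))² = (-16 + 208)² = 192² = 36864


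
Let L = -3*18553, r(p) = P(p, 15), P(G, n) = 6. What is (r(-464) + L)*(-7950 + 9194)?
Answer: -69232332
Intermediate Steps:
r(p) = 6
L = -55659
(r(-464) + L)*(-7950 + 9194) = (6 - 55659)*(-7950 + 9194) = -55653*1244 = -69232332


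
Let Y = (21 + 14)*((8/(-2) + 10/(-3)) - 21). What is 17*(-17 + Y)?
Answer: -51442/3 ≈ -17147.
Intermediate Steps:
Y = -2975/3 (Y = 35*((8*(-½) + 10*(-⅓)) - 21) = 35*((-4 - 10/3) - 21) = 35*(-22/3 - 21) = 35*(-85/3) = -2975/3 ≈ -991.67)
17*(-17 + Y) = 17*(-17 - 2975/3) = 17*(-3026/3) = -51442/3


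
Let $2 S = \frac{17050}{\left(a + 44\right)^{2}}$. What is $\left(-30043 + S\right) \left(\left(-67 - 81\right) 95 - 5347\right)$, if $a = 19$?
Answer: $\frac{771312726598}{1323} \approx 5.83 \cdot 10^{8}$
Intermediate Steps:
$S = \frac{8525}{3969}$ ($S = \frac{17050 \frac{1}{\left(19 + 44\right)^{2}}}{2} = \frac{17050 \frac{1}{63^{2}}}{2} = \frac{17050 \cdot \frac{1}{3969}}{2} = \frac{1}{2} \cdot \frac{17050}{3969} = \frac{8525}{3969} \approx 2.1479$)
$\left(-30043 + S\right) \left(\left(-67 - 81\right) 95 - 5347\right) = \left(-30043 + \frac{8525}{3969}\right) \left(\left(-67 - 81\right) 95 - 5347\right) = - \frac{119232142 \left(\left(-148\right) 95 - 5347\right)}{3969} = - \frac{119232142 \left(-14060 - 5347\right)}{3969} = \left(- \frac{119232142}{3969}\right) \left(-19407\right) = \frac{771312726598}{1323}$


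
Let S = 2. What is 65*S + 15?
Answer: 145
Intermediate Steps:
65*S + 15 = 65*2 + 15 = 130 + 15 = 145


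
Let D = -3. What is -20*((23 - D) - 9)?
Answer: -340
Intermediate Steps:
-20*((23 - D) - 9) = -20*((23 - 1*(-3)) - 9) = -20*((23 + 3) - 9) = -20*(26 - 9) = -20*17 = -340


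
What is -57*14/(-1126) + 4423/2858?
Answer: 3630491/1609054 ≈ 2.2563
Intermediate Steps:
-57*14/(-1126) + 4423/2858 = -798*(-1/1126) + 4423*(1/2858) = 399/563 + 4423/2858 = 3630491/1609054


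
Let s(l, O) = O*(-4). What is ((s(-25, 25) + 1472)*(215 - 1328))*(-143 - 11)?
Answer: 235163544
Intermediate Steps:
s(l, O) = -4*O
((s(-25, 25) + 1472)*(215 - 1328))*(-143 - 11) = ((-4*25 + 1472)*(215 - 1328))*(-143 - 11) = ((-100 + 1472)*(-1113))*(-154) = (1372*(-1113))*(-154) = -1527036*(-154) = 235163544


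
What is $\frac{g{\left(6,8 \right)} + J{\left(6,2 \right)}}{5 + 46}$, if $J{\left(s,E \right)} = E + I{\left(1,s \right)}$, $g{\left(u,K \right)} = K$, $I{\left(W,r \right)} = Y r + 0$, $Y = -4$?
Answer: $- \frac{14}{51} \approx -0.27451$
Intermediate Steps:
$I{\left(W,r \right)} = - 4 r$ ($I{\left(W,r \right)} = - 4 r + 0 = - 4 r$)
$J{\left(s,E \right)} = E - 4 s$
$\frac{g{\left(6,8 \right)} + J{\left(6,2 \right)}}{5 + 46} = \frac{8 + \left(2 - 24\right)}{5 + 46} = \frac{8 + \left(2 - 24\right)}{51} = \left(8 - 22\right) \frac{1}{51} = \left(-14\right) \frac{1}{51} = - \frac{14}{51}$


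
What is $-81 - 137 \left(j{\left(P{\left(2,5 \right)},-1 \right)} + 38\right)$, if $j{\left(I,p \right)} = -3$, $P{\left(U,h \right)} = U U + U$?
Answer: $-4876$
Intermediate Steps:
$P{\left(U,h \right)} = U + U^{2}$ ($P{\left(U,h \right)} = U^{2} + U = U + U^{2}$)
$-81 - 137 \left(j{\left(P{\left(2,5 \right)},-1 \right)} + 38\right) = -81 - 137 \left(-3 + 38\right) = -81 - 4795 = -4876$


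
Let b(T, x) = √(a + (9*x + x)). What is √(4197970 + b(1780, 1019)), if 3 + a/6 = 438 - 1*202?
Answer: √(4197970 + 2*√2897) ≈ 2048.9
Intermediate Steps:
a = 1398 (a = -18 + 6*(438 - 1*202) = -18 + 6*(438 - 202) = -18 + 6*236 = -18 + 1416 = 1398)
b(T, x) = √(1398 + 10*x) (b(T, x) = √(1398 + (9*x + x)) = √(1398 + 10*x))
√(4197970 + b(1780, 1019)) = √(4197970 + √(1398 + 10*1019)) = √(4197970 + √(1398 + 10190)) = √(4197970 + √11588) = √(4197970 + 2*√2897)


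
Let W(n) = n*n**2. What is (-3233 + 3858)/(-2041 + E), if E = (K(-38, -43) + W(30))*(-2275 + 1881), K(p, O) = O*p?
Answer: -625/11283837 ≈ -5.5389e-5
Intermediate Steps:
W(n) = n**3
E = -11281796 (E = (-43*(-38) + 30**3)*(-2275 + 1881) = (1634 + 27000)*(-394) = 28634*(-394) = -11281796)
(-3233 + 3858)/(-2041 + E) = (-3233 + 3858)/(-2041 - 11281796) = 625/(-11283837) = 625*(-1/11283837) = -625/11283837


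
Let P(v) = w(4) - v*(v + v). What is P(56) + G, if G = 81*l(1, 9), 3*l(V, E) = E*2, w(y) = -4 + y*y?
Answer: -5774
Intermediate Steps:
w(y) = -4 + y²
P(v) = 12 - 2*v² (P(v) = (-4 + 4²) - v*(v + v) = (-4 + 16) - v*2*v = 12 - 2*v²)
l(V, E) = 2*E/3 (l(V, E) = (E*2)/3 = (2*E)/3 = 2*E/3)
G = 486 (G = 81*((⅔)*9) = 81*6 = 486)
P(56) + G = (12 - 2*56²) + 486 = (12 - 2*3136) + 486 = (12 - 6272) + 486 = -6260 + 486 = -5774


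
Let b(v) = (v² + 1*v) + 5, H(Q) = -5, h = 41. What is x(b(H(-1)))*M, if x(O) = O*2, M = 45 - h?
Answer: 200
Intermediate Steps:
M = 4 (M = 45 - 1*41 = 45 - 41 = 4)
b(v) = 5 + v + v² (b(v) = (v² + v) + 5 = (v + v²) + 5 = 5 + v + v²)
x(O) = 2*O
x(b(H(-1)))*M = (2*(5 - 5 + (-5)²))*4 = (2*(5 - 5 + 25))*4 = (2*25)*4 = 50*4 = 200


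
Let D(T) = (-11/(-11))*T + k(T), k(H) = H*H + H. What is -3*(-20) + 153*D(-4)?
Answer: 1284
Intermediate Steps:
k(H) = H + H**2 (k(H) = H**2 + H = H + H**2)
D(T) = T + T*(1 + T) (D(T) = (-11/(-11))*T + T*(1 + T) = (-11*(-1/11))*T + T*(1 + T) = 1*T + T*(1 + T) = T + T*(1 + T))
-3*(-20) + 153*D(-4) = -3*(-20) + 153*(-4*(2 - 4)) = 60 + 153*(-4*(-2)) = 60 + 153*8 = 60 + 1224 = 1284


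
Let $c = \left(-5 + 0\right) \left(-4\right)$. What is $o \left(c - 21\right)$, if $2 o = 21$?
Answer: $- \frac{21}{2} \approx -10.5$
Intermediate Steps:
$c = 20$ ($c = \left(-5\right) \left(-4\right) = 20$)
$o = \frac{21}{2}$ ($o = \frac{1}{2} \cdot 21 = \frac{21}{2} \approx 10.5$)
$o \left(c - 21\right) = \frac{21 \left(20 - 21\right)}{2} = \frac{21}{2} \left(-1\right) = - \frac{21}{2}$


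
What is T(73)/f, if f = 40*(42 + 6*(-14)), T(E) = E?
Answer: -73/1680 ≈ -0.043452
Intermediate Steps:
f = -1680 (f = 40*(42 - 84) = 40*(-42) = -1680)
T(73)/f = 73/(-1680) = 73*(-1/1680) = -73/1680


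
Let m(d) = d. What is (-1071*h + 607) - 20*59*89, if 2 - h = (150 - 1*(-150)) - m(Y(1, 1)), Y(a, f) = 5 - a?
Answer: 210461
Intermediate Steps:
h = -294 (h = 2 - ((150 - 1*(-150)) - (5 - 1*1)) = 2 - ((150 + 150) - (5 - 1)) = 2 - (300 - 1*4) = 2 - (300 - 4) = 2 - 1*296 = 2 - 296 = -294)
(-1071*h + 607) - 20*59*89 = (-1071*(-294) + 607) - 20*59*89 = (314874 + 607) - 1180*89 = 315481 - 1*105020 = 315481 - 105020 = 210461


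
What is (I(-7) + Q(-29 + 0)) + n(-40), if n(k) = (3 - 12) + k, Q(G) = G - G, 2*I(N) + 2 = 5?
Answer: -95/2 ≈ -47.500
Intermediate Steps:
I(N) = 3/2 (I(N) = -1 + (1/2)*5 = -1 + 5/2 = 3/2)
Q(G) = 0
n(k) = -9 + k
(I(-7) + Q(-29 + 0)) + n(-40) = (3/2 + 0) + (-9 - 40) = 3/2 - 49 = -95/2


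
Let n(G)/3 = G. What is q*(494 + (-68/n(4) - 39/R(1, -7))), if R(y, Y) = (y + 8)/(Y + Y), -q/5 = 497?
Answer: -1364265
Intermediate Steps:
q = -2485 (q = -5*497 = -2485)
n(G) = 3*G
R(y, Y) = (8 + y)/(2*Y) (R(y, Y) = (8 + y)/((2*Y)) = (8 + y)*(1/(2*Y)) = (8 + y)/(2*Y))
q*(494 + (-68/n(4) - 39/R(1, -7))) = -2485*(494 + (-68/(3*4) - 39*(-14/(8 + 1)))) = -2485*(494 + (-68/12 - 39/((½)*(-⅐)*9))) = -2485*(494 + (-68*1/12 - 39/(-9/14))) = -2485*(494 + (-17/3 - 39*(-14/9))) = -2485*(494 + (-17/3 + 182/3)) = -2485*(494 + 55) = -2485*549 = -1364265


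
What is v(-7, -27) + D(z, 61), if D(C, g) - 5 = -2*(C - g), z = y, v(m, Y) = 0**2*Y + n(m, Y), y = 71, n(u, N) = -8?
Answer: -23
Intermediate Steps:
v(m, Y) = -8 (v(m, Y) = 0**2*Y - 8 = 0*Y - 8 = 0 - 8 = -8)
z = 71
D(C, g) = 5 - 2*C + 2*g (D(C, g) = 5 - 2*(C - g) = 5 + (-2*C + 2*g) = 5 - 2*C + 2*g)
v(-7, -27) + D(z, 61) = -8 + (5 - 2*71 + 2*61) = -8 + (5 - 142 + 122) = -8 - 15 = -23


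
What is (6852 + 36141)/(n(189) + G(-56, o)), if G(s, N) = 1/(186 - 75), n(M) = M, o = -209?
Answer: 4772223/20980 ≈ 227.47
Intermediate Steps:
G(s, N) = 1/111
(6852 + 36141)/(n(189) + G(-56, o)) = (6852 + 36141)/(189 + 1/111) = 42993/(20980/111) = 42993*(111/20980) = 4772223/20980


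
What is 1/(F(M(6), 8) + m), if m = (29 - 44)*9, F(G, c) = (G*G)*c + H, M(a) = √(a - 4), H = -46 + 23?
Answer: -1/142 ≈ -0.0070423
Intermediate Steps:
H = -23
M(a) = √(-4 + a)
F(G, c) = -23 + c*G² (F(G, c) = (G*G)*c - 23 = G²*c - 23 = c*G² - 23 = -23 + c*G²)
m = -135 (m = -15*9 = -135)
1/(F(M(6), 8) + m) = 1/((-23 + 8*(√(-4 + 6))²) - 135) = 1/((-23 + 8*(√2)²) - 135) = 1/((-23 + 8*2) - 135) = 1/((-23 + 16) - 135) = 1/(-7 - 135) = 1/(-142) = -1/142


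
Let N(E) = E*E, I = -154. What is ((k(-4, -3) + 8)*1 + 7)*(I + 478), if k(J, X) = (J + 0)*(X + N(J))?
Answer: -11988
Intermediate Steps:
N(E) = E²
k(J, X) = J*(X + J²) (k(J, X) = (J + 0)*(X + J²) = J*(X + J²))
((k(-4, -3) + 8)*1 + 7)*(I + 478) = ((-4*(-3 + (-4)²) + 8)*1 + 7)*(-154 + 478) = ((-4*(-3 + 16) + 8)*1 + 7)*324 = ((-4*13 + 8)*1 + 7)*324 = ((-52 + 8)*1 + 7)*324 = (-44*1 + 7)*324 = (-44 + 7)*324 = -37*324 = -11988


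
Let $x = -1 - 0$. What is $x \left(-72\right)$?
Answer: $72$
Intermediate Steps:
$x = -1$ ($x = -1 + 0 = -1$)
$x \left(-72\right) = \left(-1\right) \left(-72\right) = 72$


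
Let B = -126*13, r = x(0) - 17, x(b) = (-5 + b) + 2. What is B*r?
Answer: 32760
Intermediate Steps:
x(b) = -3 + b
r = -20 (r = (-3 + 0) - 17 = -3 - 17 = -20)
B = -1638
B*r = -1638*(-20) = 32760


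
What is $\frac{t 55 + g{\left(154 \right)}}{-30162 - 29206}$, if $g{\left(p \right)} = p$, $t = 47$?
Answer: $- \frac{2739}{59368} \approx -0.046136$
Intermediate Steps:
$\frac{t 55 + g{\left(154 \right)}}{-30162 - 29206} = \frac{47 \cdot 55 + 154}{-30162 - 29206} = \frac{2585 + 154}{-59368} = 2739 \left(- \frac{1}{59368}\right) = - \frac{2739}{59368}$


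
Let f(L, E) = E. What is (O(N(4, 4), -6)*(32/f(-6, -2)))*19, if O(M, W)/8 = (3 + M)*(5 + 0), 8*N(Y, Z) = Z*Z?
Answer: -60800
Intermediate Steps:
N(Y, Z) = Z**2/8 (N(Y, Z) = (Z*Z)/8 = Z**2/8)
O(M, W) = 120 + 40*M (O(M, W) = 8*((3 + M)*(5 + 0)) = 8*((3 + M)*5) = 8*(15 + 5*M) = 120 + 40*M)
(O(N(4, 4), -6)*(32/f(-6, -2)))*19 = ((120 + 40*((1/8)*4**2))*(32/(-2)))*19 = ((120 + 40*((1/8)*16))*(32*(-1/2)))*19 = ((120 + 40*2)*(-16))*19 = ((120 + 80)*(-16))*19 = (200*(-16))*19 = -3200*19 = -60800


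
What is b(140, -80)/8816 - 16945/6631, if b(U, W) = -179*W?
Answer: -179050/192299 ≈ -0.93110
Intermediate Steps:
b(140, -80)/8816 - 16945/6631 = -179*(-80)/8816 - 16945/6631 = 14320*(1/8816) - 16945*1/6631 = 895/551 - 16945/6631 = -179050/192299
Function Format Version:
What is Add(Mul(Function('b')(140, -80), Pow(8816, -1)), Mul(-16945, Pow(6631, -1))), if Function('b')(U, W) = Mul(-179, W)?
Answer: Rational(-179050, 192299) ≈ -0.93110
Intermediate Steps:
Add(Mul(Function('b')(140, -80), Pow(8816, -1)), Mul(-16945, Pow(6631, -1))) = Add(Mul(Mul(-179, -80), Pow(8816, -1)), Mul(-16945, Pow(6631, -1))) = Add(Mul(14320, Rational(1, 8816)), Mul(-16945, Rational(1, 6631))) = Add(Rational(895, 551), Rational(-16945, 6631)) = Rational(-179050, 192299)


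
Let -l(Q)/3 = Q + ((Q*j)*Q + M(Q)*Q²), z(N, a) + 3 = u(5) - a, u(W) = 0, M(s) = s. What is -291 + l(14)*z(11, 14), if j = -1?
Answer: 130371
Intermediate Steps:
z(N, a) = -3 - a (z(N, a) = -3 + (0 - a) = -3 - a)
l(Q) = -3*Q - 3*Q³ + 3*Q² (l(Q) = -3*(Q + ((Q*(-1))*Q + Q*Q²)) = -3*(Q + ((-Q)*Q + Q³)) = -3*(Q + (-Q² + Q³)) = -3*(Q + (Q³ - Q²)) = -3*(Q + Q³ - Q²) = -3*Q - 3*Q³ + 3*Q²)
-291 + l(14)*z(11, 14) = -291 + (3*14*(-1 + 14 - 1*14²))*(-3 - 1*14) = -291 + (3*14*(-1 + 14 - 1*196))*(-3 - 14) = -291 + (3*14*(-1 + 14 - 196))*(-17) = -291 + (3*14*(-183))*(-17) = -291 - 7686*(-17) = -291 + 130662 = 130371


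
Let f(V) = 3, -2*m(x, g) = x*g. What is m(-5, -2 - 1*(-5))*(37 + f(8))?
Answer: 300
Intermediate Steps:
m(x, g) = -g*x/2 (m(x, g) = -x*g/2 = -g*x/2)
m(-5, -2 - 1*(-5))*(37 + f(8)) = (-1/2*(-2 - 1*(-5))*(-5))*(37 + 3) = -1/2*(-2 + 5)*(-5)*40 = -1/2*3*(-5)*40 = (15/2)*40 = 300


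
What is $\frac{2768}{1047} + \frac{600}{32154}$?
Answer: $\frac{14938412}{5610873} \approx 2.6624$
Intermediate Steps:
$\frac{2768}{1047} + \frac{600}{32154} = 2768 \cdot \frac{1}{1047} + 600 \cdot \frac{1}{32154} = \frac{2768}{1047} + \frac{100}{5359} = \frac{14938412}{5610873}$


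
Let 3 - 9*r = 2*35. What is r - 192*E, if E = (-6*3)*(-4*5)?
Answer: -622147/9 ≈ -69128.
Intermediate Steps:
E = 360 (E = -18*(-20) = 360)
r = -67/9 (r = 1/3 - 2*35/9 = 1/3 - 1/9*70 = 1/3 - 70/9 = -67/9 ≈ -7.4444)
r - 192*E = -67/9 - 192*360 = -67/9 - 69120 = -622147/9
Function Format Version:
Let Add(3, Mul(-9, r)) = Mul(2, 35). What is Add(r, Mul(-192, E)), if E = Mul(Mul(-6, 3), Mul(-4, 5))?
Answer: Rational(-622147, 9) ≈ -69128.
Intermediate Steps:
E = 360 (E = Mul(-18, -20) = 360)
r = Rational(-67, 9) (r = Add(Rational(1, 3), Mul(Rational(-1, 9), Mul(2, 35))) = Add(Rational(1, 3), Mul(Rational(-1, 9), 70)) = Add(Rational(1, 3), Rational(-70, 9)) = Rational(-67, 9) ≈ -7.4444)
Add(r, Mul(-192, E)) = Add(Rational(-67, 9), Mul(-192, 360)) = Add(Rational(-67, 9), -69120) = Rational(-622147, 9)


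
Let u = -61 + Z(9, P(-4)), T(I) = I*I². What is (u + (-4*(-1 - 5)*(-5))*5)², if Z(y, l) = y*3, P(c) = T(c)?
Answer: 401956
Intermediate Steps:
T(I) = I³
P(c) = c³
Z(y, l) = 3*y
u = -34 (u = -61 + 3*9 = -61 + 27 = -34)
(u + (-4*(-1 - 5)*(-5))*5)² = (-34 + (-4*(-1 - 5)*(-5))*5)² = (-34 + (-4*(-6)*(-5))*5)² = (-34 + (24*(-5))*5)² = (-34 - 120*5)² = (-34 - 600)² = (-634)² = 401956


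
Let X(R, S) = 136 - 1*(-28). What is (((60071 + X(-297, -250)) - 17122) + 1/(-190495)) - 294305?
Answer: -47850820041/190495 ≈ -2.5119e+5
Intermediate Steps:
X(R, S) = 164 (X(R, S) = 136 + 28 = 164)
(((60071 + X(-297, -250)) - 17122) + 1/(-190495)) - 294305 = (((60071 + 164) - 17122) + 1/(-190495)) - 294305 = ((60235 - 17122) - 1/190495) - 294305 = (43113 - 1/190495) - 294305 = 8212810934/190495 - 294305 = -47850820041/190495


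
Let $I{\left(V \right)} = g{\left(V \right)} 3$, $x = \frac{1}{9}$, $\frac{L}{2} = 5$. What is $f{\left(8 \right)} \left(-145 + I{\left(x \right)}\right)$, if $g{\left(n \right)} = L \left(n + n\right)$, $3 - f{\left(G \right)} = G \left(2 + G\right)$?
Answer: $\frac{31955}{3} \approx 10652.0$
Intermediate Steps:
$L = 10$ ($L = 2 \cdot 5 = 10$)
$f{\left(G \right)} = 3 - G \left(2 + G\right)$
$g{\left(n \right)} = 20 n$ ($g{\left(n \right)} = 10 \left(n + n\right) = 10 \cdot 2 n = 20 n$)
$x = \frac{1}{9} \approx 0.11111$
$I{\left(V \right)} = 60 V$ ($I{\left(V \right)} = 20 V 3 = 60 V$)
$f{\left(8 \right)} \left(-145 + I{\left(x \right)}\right) = \left(3 - 8^{2} - 16\right) \left(-145 + 60 \cdot \frac{1}{9}\right) = \left(3 - 64 - 16\right) \left(-145 + \frac{20}{3}\right) = \left(3 - 64 - 16\right) \left(- \frac{415}{3}\right) = \left(-77\right) \left(- \frac{415}{3}\right) = \frac{31955}{3}$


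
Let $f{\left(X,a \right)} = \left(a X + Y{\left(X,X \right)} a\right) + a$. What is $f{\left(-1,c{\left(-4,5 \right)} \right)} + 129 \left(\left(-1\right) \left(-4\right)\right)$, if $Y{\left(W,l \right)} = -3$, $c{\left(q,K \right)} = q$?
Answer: $528$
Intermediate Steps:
$f{\left(X,a \right)} = - 2 a + X a$ ($f{\left(X,a \right)} = \left(a X - 3 a\right) + a = \left(X a - 3 a\right) + a = \left(- 3 a + X a\right) + a = - 2 a + X a$)
$f{\left(-1,c{\left(-4,5 \right)} \right)} + 129 \left(\left(-1\right) \left(-4\right)\right) = - 4 \left(-2 - 1\right) + 129 \left(\left(-1\right) \left(-4\right)\right) = \left(-4\right) \left(-3\right) + 129 \cdot 4 = 12 + 516 = 528$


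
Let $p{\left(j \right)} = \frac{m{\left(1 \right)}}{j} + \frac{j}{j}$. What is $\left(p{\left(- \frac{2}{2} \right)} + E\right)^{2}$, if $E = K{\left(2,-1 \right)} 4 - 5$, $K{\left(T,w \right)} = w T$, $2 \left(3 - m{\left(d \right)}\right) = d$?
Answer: $\frac{841}{4} \approx 210.25$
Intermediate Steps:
$m{\left(d \right)} = 3 - \frac{d}{2}$
$K{\left(T,w \right)} = T w$
$E = -13$ ($E = 2 \left(-1\right) 4 - 5 = \left(-2\right) 4 - 5 = -8 - 5 = -13$)
$p{\left(j \right)} = 1 + \frac{5}{2 j}$ ($p{\left(j \right)} = \frac{3 - \frac{1}{2}}{j} + \frac{j}{j} = \frac{3 - \frac{1}{2}}{j} + 1 = \frac{5}{2 j} + 1 = 1 + \frac{5}{2 j}$)
$\left(p{\left(- \frac{2}{2} \right)} + E\right)^{2} = \left(\frac{\frac{5}{2} - \frac{2}{2}}{\left(-2\right) \frac{1}{2}} - 13\right)^{2} = \left(\frac{\frac{5}{2} - 1}{\left(-2\right) \frac{1}{2}} - 13\right)^{2} = \left(\frac{\frac{5}{2} - 1}{-1} - 13\right)^{2} = \left(\left(-1\right) \frac{3}{2} - 13\right)^{2} = \left(- \frac{3}{2} - 13\right)^{2} = \left(- \frac{29}{2}\right)^{2} = \frac{841}{4}$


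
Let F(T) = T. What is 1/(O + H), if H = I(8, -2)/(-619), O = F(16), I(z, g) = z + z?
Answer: 619/9888 ≈ 0.062601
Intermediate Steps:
I(z, g) = 2*z
O = 16
H = -16/619 (H = (2*8)/(-619) = 16*(-1/619) = -16/619 ≈ -0.025848)
1/(O + H) = 1/(16 - 16/619) = 1/(9888/619) = 619/9888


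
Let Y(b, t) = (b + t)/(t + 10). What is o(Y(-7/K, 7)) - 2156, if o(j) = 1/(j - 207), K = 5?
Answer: -37874537/17567 ≈ -2156.0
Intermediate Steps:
Y(b, t) = (b + t)/(10 + t)
o(j) = 1/(-207 + j)
o(Y(-7/K, 7)) - 2156 = 1/(-207 + (-7/5 + 7)/(10 + 7)) - 2156 = 1/(-207 + (-7*⅕ + 7)/17) - 2156 = 1/(-207 + (-7/5 + 7)/17) - 2156 = 1/(-207 + (1/17)*(28/5)) - 2156 = 1/(-207 + 28/85) - 2156 = 1/(-17567/85) - 2156 = -85/17567 - 2156 = -37874537/17567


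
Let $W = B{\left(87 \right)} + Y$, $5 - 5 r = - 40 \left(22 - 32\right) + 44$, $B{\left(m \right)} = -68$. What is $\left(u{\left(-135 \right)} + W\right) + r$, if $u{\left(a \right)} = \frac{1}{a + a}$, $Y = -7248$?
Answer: $- \frac{1999027}{270} \approx -7403.8$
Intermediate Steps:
$u{\left(a \right)} = \frac{1}{2 a}$
$r = - \frac{439}{5}$ ($r = 1 - \frac{- 40 \left(22 - 32\right) + 44}{5} = 1 - \frac{\left(-40\right) \left(-10\right) + 44}{5} = 1 - \frac{400 + 44}{5} = 1 - \frac{444}{5} = - \frac{439}{5} \approx -87.8$)
$W = -7316$ ($W = -68 - 7248 = -7316$)
$\left(u{\left(-135 \right)} + W\right) + r = \left(\frac{1}{2 \left(-135\right)} - 7316\right) - \frac{439}{5} = \left(\frac{1}{2} \left(- \frac{1}{135}\right) - 7316\right) - \frac{439}{5} = \left(- \frac{1}{270} - 7316\right) - \frac{439}{5} = - \frac{1975321}{270} - \frac{439}{5} = - \frac{1999027}{270}$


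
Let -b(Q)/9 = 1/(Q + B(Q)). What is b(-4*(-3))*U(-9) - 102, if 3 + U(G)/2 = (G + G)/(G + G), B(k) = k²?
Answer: -1323/13 ≈ -101.77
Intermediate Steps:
U(G) = -4 (U(G) = -6 + 2*((G + G)/(G + G)) = -6 + 2*((2*G)/((2*G))) = -6 + 2*((2*G)*(1/(2*G))) = -6 + 2*1 = -6 + 2 = -4)
b(Q) = -9/(Q + Q²)
b(-4*(-3))*U(-9) - 102 = -9/(((-4*(-3)))*(1 - 4*(-3)))*(-4) - 102 = -9/(12*(1 + 12))*(-4) - 102 = -9*1/12/13*(-4) - 102 = -9*1/12*1/13*(-4) - 102 = -3/52*(-4) - 102 = 3/13 - 102 = -1323/13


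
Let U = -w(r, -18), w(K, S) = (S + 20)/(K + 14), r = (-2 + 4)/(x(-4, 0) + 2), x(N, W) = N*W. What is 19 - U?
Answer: 287/15 ≈ 19.133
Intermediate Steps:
r = 1 (r = (-2 + 4)/(-4*0 + 2) = 2/(0 + 2) = 2/2 = 2*(1/2) = 1)
w(K, S) = (20 + S)/(14 + K)
U = -2/15 (U = -(20 - 18)/(14 + 1) = -2/15 ≈ -0.13333)
19 - U = 19 - 1*(-2/15) = 19 + 2/15 = 287/15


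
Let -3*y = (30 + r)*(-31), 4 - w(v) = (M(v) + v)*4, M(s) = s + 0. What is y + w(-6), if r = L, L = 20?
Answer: 1706/3 ≈ 568.67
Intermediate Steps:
M(s) = s
r = 20
w(v) = 4 - 8*v (w(v) = 4 - (v + v)*4 = 4 - 2*v*4 = 4 - 8*v)
y = 1550/3 (y = -(30 + 20)*(-31)/3 = -50*(-31)/3 = -⅓*(-1550) = 1550/3 ≈ 516.67)
y + w(-6) = 1550/3 + (4 - 8*(-6)) = 1550/3 + (4 + 48) = 1550/3 + 52 = 1706/3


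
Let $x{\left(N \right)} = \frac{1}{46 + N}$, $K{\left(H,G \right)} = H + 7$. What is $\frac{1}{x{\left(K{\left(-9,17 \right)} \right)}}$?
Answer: $44$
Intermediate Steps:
$K{\left(H,G \right)} = 7 + H$
$\frac{1}{x{\left(K{\left(-9,17 \right)} \right)}} = \frac{1}{\frac{1}{46 + \left(7 - 9\right)}} = \frac{1}{\frac{1}{46 - 2}} = \frac{1}{\frac{1}{44}} = 44$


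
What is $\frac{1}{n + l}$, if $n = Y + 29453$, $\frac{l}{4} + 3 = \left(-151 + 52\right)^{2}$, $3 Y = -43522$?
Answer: $\frac{3}{162413} \approx 1.8471 \cdot 10^{-5}$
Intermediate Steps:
$Y = - \frac{43522}{3}$ ($Y = \frac{1}{3} \left(-43522\right) = - \frac{43522}{3} \approx -14507.0$)
$l = 39192$ ($l = -12 + 4 \left(-151 + 52\right)^{2} = -12 + 4 \left(-99\right)^{2} = -12 + 4 \cdot 9801 = -12 + 39204 = 39192$)
$n = \frac{44837}{3}$ ($n = - \frac{43522}{3} + 29453 = \frac{44837}{3} \approx 14946.0$)
$\frac{1}{n + l} = \frac{1}{\frac{44837}{3} + 39192} = \frac{1}{\frac{162413}{3}} = \frac{3}{162413}$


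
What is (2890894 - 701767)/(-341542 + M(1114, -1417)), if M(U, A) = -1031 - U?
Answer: -2189127/343687 ≈ -6.3695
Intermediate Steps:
(2890894 - 701767)/(-341542 + M(1114, -1417)) = (2890894 - 701767)/(-341542 + (-1031 - 1*1114)) = 2189127/(-341542 + (-1031 - 1114)) = 2189127/(-341542 - 2145) = 2189127/(-343687) = 2189127*(-1/343687) = -2189127/343687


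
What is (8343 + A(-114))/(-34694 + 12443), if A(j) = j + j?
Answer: -2705/7417 ≈ -0.36470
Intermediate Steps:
A(j) = 2*j
(8343 + A(-114))/(-34694 + 12443) = (8343 + 2*(-114))/(-34694 + 12443) = (8343 - 228)/(-22251) = 8115*(-1/22251) = -2705/7417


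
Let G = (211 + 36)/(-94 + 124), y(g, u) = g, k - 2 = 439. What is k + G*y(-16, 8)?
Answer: 4639/15 ≈ 309.27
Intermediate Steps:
k = 441 (k = 2 + 439 = 441)
G = 247/30 ≈ 8.2333
k + G*y(-16, 8) = 441 + (247/30)*(-16) = 441 - 1976/15 = 4639/15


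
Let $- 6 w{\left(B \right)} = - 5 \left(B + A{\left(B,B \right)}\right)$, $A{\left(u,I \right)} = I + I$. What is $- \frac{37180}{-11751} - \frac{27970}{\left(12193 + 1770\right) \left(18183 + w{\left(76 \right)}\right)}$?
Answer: $\frac{9537910283350}{3014627380449} \approx 3.1639$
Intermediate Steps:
$A{\left(u,I \right)} = 2 I$
$w{\left(B \right)} = \frac{5 B}{2}$ ($w{\left(B \right)} = - \frac{\left(-5\right) \left(B + 2 B\right)}{6} = - \frac{\left(-5\right) 3 B}{6} = - \frac{\left(-15\right) B}{6} = \frac{5 B}{2}$)
$- \frac{37180}{-11751} - \frac{27970}{\left(12193 + 1770\right) \left(18183 + w{\left(76 \right)}\right)} = - \frac{37180}{-11751} - \frac{27970}{\left(12193 + 1770\right) \left(18183 + \frac{5}{2} \cdot 76\right)} = \left(-37180\right) \left(- \frac{1}{11751}\right) - \frac{27970}{13963 \left(18183 + 190\right)} = \frac{37180}{11751} - \frac{27970}{13963 \cdot 18373} = \frac{37180}{11751} - \frac{27970}{256542199} = \frac{9537910283350}{3014627380449}$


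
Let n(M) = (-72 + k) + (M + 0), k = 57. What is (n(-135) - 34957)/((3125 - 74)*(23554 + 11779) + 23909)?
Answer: -35107/107824892 ≈ -0.00032559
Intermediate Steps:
n(M) = -15 + M (n(M) = (-72 + 57) + (M + 0) = -15 + M)
(n(-135) - 34957)/((3125 - 74)*(23554 + 11779) + 23909) = ((-15 - 135) - 34957)/((3125 - 74)*(23554 + 11779) + 23909) = (-150 - 34957)/(3051*35333 + 23909) = -35107/(107800983 + 23909) = -35107/107824892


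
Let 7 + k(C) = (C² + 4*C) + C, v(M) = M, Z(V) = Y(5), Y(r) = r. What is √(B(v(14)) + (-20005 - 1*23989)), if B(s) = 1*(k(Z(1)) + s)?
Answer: I*√43937 ≈ 209.61*I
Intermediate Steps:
Z(V) = 5
k(C) = -7 + C² + 5*C (k(C) = -7 + ((C² + 4*C) + C) = -7 + (C² + 5*C) = -7 + C² + 5*C)
B(s) = 43 + s (B(s) = 1*((-7 + 5² + 5*5) + s) = 1*((-7 + 25 + 25) + s) = 1*(43 + s) = 43 + s)
√(B(v(14)) + (-20005 - 1*23989)) = √((43 + 14) + (-20005 - 1*23989)) = √(57 + (-20005 - 23989)) = √(57 - 43994) = √(-43937) = I*√43937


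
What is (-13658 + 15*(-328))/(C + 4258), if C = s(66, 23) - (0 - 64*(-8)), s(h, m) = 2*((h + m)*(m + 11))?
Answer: -9289/4899 ≈ -1.8961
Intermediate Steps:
s(h, m) = 2*(11 + m)*(h + m) (s(h, m) = 2*((h + m)*(11 + m)) = 2*((11 + m)*(h + m)) = 2*(11 + m)*(h + m))
C = 5540 (C = (2*23² + 22*66 + 22*23 + 2*66*23) - (0 - 64*(-8)) = (2*529 + 1452 + 506 + 3036) - (0 + 512) = (1058 + 1452 + 506 + 3036) - 1*512 = 6052 - 512 = 5540)
(-13658 + 15*(-328))/(C + 4258) = (-13658 + 15*(-328))/(5540 + 4258) = (-13658 - 4920)/9798 = -18578*1/9798 = -9289/4899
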